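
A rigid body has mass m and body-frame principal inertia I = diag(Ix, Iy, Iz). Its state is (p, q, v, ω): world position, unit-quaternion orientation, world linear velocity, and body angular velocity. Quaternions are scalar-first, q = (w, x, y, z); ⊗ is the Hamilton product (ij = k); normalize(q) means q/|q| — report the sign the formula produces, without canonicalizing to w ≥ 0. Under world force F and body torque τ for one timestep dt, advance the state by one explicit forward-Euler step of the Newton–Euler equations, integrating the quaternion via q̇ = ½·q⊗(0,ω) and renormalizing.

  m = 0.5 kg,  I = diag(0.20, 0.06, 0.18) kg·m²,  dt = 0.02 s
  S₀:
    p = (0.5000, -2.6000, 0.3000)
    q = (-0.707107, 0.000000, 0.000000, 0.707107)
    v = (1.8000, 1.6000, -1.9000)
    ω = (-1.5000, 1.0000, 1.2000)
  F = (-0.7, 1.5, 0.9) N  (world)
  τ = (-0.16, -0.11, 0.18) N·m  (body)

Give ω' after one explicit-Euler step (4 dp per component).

gyro term ω×Iω = (0.1440, -0.0360, 0.2100)
α = I⁻¹(τ − ω×Iω) = (-1.5200, -1.2333, -0.1667)
ω + α·dt = (-1.5304, 0.9753, 1.1967)

ω' = (-1.5304, 0.9753, 1.1967)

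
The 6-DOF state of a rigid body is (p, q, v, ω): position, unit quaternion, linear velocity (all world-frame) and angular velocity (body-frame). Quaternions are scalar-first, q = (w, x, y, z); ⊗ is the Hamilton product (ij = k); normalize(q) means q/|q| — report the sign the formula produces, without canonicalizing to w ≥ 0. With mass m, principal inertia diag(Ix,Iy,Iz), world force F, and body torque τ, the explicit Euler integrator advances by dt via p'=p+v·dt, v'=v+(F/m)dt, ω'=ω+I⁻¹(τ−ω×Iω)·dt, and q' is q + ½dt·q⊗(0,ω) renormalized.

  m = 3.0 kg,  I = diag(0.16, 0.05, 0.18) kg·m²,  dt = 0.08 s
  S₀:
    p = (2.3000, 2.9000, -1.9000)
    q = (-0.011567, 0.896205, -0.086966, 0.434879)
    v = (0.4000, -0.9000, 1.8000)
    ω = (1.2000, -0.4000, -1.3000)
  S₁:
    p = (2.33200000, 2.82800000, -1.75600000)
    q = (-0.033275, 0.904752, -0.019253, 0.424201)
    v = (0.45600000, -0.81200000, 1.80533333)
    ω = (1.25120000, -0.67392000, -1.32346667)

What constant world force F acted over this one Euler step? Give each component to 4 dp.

F = (2.1000, 3.3000, 0.2000)

v₁ − v₀ = (0.05600000, 0.08800000, 0.00533333)
F = m·Δv/dt = (2.1000, 3.3000, 0.2000)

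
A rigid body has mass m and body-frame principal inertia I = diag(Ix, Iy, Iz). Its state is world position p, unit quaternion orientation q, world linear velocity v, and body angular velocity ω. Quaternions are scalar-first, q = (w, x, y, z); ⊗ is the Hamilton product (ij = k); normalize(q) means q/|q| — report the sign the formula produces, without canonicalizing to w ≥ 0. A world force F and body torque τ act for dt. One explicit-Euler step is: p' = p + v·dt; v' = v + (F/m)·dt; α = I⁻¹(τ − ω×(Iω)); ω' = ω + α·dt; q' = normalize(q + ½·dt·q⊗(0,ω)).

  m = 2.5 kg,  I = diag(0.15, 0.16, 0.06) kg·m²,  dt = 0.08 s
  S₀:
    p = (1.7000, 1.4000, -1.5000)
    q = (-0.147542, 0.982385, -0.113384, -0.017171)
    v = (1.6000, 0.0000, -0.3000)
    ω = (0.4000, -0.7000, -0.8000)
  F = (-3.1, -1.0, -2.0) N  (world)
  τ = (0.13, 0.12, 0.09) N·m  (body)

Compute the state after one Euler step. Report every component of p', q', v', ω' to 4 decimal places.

α = I⁻¹(τ − ω×Iω) = (1.2400, 0.9300, 1.5467)
ω' = ω + α·dt = (0.4992, -0.6256, -0.6763)
Hamilton product q⊗(0,ω) = (-0.4860596, 0.0196707, 0.8823190, -0.5242823)
q + ½dt·q⊗(0,ω), renormalized = (-0.1668, 0.9822, -0.0780, -0.0381)
new position p' = (1.8280, 1.4000, -1.5240)
v' = v + a·dt = (1.5008, -0.0320, -0.3640)

p' = (1.8280, 1.4000, -1.5240)
q' = (-0.1668, 0.9822, -0.0780, -0.0381)
v' = (1.5008, -0.0320, -0.3640)
ω' = (0.4992, -0.6256, -0.6763)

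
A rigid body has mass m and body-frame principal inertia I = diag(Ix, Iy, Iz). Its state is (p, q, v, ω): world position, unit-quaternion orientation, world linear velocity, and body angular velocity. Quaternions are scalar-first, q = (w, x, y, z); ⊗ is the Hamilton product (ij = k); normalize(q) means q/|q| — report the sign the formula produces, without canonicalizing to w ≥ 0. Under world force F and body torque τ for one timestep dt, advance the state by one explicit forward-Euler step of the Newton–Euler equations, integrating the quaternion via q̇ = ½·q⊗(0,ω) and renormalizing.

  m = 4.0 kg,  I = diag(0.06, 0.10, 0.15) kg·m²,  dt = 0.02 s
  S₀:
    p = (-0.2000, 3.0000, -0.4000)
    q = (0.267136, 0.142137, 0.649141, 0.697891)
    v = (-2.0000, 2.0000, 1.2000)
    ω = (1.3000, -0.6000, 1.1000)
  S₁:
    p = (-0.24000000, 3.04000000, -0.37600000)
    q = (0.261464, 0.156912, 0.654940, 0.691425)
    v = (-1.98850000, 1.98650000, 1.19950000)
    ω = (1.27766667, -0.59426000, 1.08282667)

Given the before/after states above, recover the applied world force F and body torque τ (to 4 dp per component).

rate change Δω = (-0.02233333, 0.00574000, -0.01717333)
ω₀×(Iω₀) = (-0.0330, -0.1287, -0.0312)
applied torque τ = (-0.1000, -0.1000, -0.1600)
velocity change Δv = (0.01150000, -0.01350000, -0.00050000)
m·(v₁−v₀)/dt = (2.3000, -2.7000, -0.1000)

F = (2.3000, -2.7000, -0.1000)
τ = (-0.1000, -0.1000, -0.1600)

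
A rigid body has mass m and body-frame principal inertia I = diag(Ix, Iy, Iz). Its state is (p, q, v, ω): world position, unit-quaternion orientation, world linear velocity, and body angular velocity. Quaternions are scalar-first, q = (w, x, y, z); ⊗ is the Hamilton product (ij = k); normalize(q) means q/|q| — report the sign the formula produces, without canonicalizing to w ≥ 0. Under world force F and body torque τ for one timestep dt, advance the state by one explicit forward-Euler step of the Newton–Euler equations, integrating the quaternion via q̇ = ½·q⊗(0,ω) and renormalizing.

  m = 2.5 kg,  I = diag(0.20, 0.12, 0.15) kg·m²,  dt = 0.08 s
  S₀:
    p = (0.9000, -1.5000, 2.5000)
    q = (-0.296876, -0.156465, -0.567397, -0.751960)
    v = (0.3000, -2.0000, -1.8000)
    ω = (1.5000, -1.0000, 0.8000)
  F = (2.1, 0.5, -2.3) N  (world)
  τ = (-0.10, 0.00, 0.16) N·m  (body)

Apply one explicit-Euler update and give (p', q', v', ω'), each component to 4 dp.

(τ − ω×Iω)/I = (-0.3800, -0.5000, 0.2667)
ω' = ω + α·dt = (1.4696, -1.0400, 0.8213)
2q̇ = q⊗(0,ω) = (0.2688685, -1.6511916, -0.7058920, 0.7700597)
updated quaternion q' = (-0.2852, -0.2218, -0.5938, -0.7189)
a = F/m = (0.8400, 0.2000, -0.9200)
p' = p + v·dt = (0.9240, -1.6600, 2.3560)
v + (F/m)dt = (0.3672, -1.9840, -1.8736)

p' = (0.9240, -1.6600, 2.3560)
q' = (-0.2852, -0.2218, -0.5938, -0.7189)
v' = (0.3672, -1.9840, -1.8736)
ω' = (1.4696, -1.0400, 0.8213)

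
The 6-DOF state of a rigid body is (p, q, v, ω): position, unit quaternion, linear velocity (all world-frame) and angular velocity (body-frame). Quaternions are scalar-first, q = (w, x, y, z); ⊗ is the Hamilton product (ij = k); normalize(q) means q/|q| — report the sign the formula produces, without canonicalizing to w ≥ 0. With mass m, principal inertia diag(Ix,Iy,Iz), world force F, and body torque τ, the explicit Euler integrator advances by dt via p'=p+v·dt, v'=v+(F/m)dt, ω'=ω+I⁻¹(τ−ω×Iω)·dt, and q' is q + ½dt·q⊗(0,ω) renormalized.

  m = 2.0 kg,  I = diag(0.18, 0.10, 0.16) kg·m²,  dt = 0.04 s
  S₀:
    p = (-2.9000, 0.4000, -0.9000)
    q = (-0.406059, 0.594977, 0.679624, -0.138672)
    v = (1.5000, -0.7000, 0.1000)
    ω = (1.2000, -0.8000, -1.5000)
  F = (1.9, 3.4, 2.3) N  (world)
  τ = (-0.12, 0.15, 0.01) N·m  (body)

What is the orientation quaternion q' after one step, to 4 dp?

q' = (-0.4133, 0.5621, 0.7000, -0.1522)

Hamilton product q⊗(0,ω) = (-0.3782812, -1.6176444, 1.0509063, -0.6824419)
updated quaternion q' = (-0.4133, 0.5621, 0.7000, -0.1522)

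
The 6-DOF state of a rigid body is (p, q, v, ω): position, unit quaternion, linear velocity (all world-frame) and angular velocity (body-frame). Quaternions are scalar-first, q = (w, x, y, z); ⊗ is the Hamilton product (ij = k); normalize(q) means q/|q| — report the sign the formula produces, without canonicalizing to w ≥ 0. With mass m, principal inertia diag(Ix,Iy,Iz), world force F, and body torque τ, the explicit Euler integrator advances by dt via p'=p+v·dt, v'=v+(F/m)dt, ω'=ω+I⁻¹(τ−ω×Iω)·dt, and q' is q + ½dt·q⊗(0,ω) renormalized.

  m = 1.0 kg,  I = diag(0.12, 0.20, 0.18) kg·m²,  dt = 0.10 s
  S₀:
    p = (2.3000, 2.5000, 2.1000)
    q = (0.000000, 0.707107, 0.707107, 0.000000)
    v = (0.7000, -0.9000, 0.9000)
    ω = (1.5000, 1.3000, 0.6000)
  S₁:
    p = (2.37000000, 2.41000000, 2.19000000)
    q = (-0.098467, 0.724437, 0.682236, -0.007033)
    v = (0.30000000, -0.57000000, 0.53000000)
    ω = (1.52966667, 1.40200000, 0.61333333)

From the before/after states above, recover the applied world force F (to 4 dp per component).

Δv = v₁−v₀ = (-0.40000000, 0.33000000, -0.37000000)
applied force F = (-4.0000, 3.3000, -3.7000)

F = (-4.0000, 3.3000, -3.7000)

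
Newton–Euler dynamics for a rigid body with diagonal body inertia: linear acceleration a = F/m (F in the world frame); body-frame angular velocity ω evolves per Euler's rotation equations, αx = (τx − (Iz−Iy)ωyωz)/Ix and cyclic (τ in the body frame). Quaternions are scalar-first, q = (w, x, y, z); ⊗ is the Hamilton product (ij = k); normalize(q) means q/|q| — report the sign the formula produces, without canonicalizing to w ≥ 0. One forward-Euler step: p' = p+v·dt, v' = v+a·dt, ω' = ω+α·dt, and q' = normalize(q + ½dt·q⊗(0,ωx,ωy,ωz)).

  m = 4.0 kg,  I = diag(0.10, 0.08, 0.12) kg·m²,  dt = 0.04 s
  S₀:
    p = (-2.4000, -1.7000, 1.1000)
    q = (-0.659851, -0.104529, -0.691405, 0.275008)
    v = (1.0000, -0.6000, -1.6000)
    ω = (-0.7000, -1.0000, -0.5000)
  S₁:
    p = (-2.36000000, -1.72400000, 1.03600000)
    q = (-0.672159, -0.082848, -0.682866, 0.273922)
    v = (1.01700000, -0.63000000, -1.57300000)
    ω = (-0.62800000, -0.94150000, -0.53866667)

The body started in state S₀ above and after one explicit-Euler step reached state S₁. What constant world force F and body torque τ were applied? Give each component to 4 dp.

v₁ − v₀ = (0.01700000, -0.03000000, 0.02700000)
F = m·Δv/dt = (1.7000, -3.0000, 2.7000)
ω₁ − ω₀ = (0.07200000, 0.05850000, -0.03866667)
ω₀×(Iω₀) = (0.0200, -0.0070, -0.0140)
applied torque τ = (0.2000, 0.1100, -0.1300)

F = (1.7000, -3.0000, 2.7000)
τ = (0.2000, 0.1100, -0.1300)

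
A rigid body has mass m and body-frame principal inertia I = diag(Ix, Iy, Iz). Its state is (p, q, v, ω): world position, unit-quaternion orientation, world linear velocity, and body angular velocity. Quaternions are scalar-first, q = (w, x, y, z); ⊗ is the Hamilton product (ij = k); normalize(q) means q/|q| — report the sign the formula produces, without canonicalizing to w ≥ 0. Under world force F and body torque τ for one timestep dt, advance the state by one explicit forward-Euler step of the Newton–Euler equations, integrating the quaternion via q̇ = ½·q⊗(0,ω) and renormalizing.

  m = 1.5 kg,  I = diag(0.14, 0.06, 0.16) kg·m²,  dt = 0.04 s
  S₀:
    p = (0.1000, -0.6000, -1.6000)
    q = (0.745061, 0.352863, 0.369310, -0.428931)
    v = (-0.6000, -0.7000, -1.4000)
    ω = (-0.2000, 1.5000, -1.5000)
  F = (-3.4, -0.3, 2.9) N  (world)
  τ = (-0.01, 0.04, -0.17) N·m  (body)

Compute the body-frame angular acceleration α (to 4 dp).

gyro term ω×Iω = (-0.2250, -0.0060, 0.0240)
α = I⁻¹(τ − ω×Iω) = (1.5357, 0.7667, -1.2125)

α = (1.5357, 0.7667, -1.2125)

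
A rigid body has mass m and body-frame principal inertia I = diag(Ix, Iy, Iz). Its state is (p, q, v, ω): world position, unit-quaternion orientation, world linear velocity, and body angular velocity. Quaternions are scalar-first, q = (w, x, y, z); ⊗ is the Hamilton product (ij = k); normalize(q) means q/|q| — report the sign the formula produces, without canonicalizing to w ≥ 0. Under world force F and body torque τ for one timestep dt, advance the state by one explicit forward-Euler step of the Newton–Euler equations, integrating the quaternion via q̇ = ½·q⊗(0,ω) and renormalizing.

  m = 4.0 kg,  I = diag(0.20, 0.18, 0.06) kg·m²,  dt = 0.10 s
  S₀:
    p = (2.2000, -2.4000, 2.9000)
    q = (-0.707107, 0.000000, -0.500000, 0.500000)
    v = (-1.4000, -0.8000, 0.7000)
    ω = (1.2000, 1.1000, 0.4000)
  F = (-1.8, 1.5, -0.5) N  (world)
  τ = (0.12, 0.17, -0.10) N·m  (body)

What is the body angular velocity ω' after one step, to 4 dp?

ω×(Iω) gyroscopic = (-0.0528, 0.0672, -0.0264)
α = I⁻¹(τ − ω×Iω) = (0.8640, 0.5711, -1.2267)
new body rate ω' = (1.2864, 1.1571, 0.2773)

ω' = (1.2864, 1.1571, 0.2773)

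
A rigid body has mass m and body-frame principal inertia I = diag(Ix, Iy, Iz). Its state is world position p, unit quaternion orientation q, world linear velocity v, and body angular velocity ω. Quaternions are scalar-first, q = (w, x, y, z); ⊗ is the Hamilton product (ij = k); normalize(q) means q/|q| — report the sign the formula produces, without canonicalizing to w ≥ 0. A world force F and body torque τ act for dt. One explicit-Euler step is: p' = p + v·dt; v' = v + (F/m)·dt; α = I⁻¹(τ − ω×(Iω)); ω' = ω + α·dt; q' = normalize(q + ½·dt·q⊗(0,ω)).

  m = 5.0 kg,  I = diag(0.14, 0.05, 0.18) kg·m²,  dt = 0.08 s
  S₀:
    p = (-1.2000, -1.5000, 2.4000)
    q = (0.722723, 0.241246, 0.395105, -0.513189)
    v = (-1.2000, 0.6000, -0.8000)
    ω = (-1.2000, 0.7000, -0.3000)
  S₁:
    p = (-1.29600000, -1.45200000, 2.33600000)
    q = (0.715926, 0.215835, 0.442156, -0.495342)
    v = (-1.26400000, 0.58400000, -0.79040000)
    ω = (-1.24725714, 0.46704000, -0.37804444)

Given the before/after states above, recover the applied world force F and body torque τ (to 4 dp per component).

v₁ − v₀ = (-0.06400000, -0.01600000, 0.00960000)
m·(v₁−v₀)/dt = (-4.0000, -1.0000, 0.6000)
Δω = ω₁−ω₀ = (-0.04725714, -0.23296000, -0.07804444)
precession coupling = (-0.0273, -0.0144, 0.0756)
I·α + gyro = (-0.1100, -0.1600, -0.1000)

F = (-4.0000, -1.0000, 0.6000)
τ = (-0.1100, -0.1600, -0.1000)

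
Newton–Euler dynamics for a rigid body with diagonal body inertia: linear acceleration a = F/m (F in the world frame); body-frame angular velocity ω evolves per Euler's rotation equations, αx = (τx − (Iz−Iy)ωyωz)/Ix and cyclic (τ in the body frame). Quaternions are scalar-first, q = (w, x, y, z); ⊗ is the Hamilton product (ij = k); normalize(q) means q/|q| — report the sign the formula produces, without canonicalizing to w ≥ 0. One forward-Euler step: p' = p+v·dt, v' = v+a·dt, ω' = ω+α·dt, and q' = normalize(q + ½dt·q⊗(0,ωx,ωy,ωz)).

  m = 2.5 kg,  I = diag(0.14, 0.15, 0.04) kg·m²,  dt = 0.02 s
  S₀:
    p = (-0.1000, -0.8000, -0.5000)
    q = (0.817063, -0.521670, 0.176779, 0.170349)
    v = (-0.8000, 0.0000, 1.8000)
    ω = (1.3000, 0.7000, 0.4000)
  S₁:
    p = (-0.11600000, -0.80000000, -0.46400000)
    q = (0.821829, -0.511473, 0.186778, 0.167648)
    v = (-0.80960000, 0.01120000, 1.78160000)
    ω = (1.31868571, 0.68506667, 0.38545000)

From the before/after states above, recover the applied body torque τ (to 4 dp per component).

rate change Δω = (0.01868571, -0.01493333, -0.01455000)
precession coupling = (-0.0308, 0.0520, 0.0091)
applied torque τ = (0.1000, -0.0600, -0.0200)

τ = (0.1000, -0.0600, -0.0200)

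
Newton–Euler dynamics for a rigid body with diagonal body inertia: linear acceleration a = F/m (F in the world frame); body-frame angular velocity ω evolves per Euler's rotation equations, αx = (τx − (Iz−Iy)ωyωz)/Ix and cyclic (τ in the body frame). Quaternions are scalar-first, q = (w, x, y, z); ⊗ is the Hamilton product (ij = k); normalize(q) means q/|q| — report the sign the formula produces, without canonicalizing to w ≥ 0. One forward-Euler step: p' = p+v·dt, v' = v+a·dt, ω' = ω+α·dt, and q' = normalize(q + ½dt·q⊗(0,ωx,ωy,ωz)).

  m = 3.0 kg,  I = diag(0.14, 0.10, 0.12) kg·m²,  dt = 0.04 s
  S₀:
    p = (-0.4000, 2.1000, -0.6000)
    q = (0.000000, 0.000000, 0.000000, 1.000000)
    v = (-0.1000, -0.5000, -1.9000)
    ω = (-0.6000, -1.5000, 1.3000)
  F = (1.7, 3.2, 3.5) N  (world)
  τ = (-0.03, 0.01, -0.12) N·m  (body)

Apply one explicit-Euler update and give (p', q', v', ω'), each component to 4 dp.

p' = (-0.4040, 2.0800, -0.6760)
q' = (-0.0260, 0.0300, -0.0120, 0.9991)
v' = (-0.0773, -0.4573, -1.8533)
ω' = (-0.5974, -1.4898, 1.2720)

(τ − ω×Iω)/I = (0.0643, 0.2560, -0.7000)
ω + α·dt = (-0.5974, -1.4898, 1.2720)
q⊗(0,ω) = (-1.3000000, 1.5000000, -0.6000000, 0.0000000)
q + ½dt·q⊗(0,ω), renormalized = (-0.0260, 0.0300, -0.0120, 0.9991)
linear accel F/m = (0.5667, 1.0667, 1.1667)
p + v·dt = (-0.4040, 2.0800, -0.6760)
v' = v + a·dt = (-0.0773, -0.4573, -1.8533)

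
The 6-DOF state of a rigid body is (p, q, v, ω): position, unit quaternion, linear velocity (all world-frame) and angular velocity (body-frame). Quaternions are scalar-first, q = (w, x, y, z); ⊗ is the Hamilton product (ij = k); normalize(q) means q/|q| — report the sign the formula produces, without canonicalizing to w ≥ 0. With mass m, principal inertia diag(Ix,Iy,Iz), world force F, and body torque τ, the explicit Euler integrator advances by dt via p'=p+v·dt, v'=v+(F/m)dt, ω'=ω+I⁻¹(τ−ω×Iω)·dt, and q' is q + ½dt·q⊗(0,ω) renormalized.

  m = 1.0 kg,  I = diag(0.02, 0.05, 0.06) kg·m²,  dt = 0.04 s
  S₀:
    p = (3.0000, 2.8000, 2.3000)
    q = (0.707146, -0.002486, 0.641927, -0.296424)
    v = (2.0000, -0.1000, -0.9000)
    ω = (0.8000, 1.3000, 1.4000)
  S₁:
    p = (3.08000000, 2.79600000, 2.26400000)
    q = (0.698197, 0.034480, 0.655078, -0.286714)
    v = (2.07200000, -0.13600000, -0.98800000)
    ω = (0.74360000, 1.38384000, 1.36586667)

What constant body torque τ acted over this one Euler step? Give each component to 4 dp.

ω₁ − ω₀ = (-0.05640000, 0.08384000, -0.03413333)
I·α + gyro = (-0.0100, 0.0600, -0.0200)

τ = (-0.0100, 0.0600, -0.0200)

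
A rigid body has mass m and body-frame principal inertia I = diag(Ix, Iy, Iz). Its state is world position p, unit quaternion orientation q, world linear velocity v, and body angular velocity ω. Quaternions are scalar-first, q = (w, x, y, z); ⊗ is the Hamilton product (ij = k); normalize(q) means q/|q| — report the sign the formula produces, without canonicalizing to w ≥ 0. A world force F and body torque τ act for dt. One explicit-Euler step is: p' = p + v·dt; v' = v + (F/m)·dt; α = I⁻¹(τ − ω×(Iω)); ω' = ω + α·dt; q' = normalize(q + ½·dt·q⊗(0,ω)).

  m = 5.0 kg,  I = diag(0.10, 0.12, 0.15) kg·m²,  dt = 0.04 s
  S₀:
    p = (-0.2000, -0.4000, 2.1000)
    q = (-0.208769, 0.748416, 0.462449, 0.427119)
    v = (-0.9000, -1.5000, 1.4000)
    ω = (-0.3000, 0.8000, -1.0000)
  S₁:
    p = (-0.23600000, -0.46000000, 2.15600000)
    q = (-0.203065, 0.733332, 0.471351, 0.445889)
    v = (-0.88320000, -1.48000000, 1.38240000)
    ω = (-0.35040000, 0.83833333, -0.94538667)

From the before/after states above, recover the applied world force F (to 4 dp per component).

Δv = v₁−v₀ = (0.01680000, 0.02000000, -0.01760000)
applied force F = (2.1000, 2.5000, -2.2000)

F = (2.1000, 2.5000, -2.2000)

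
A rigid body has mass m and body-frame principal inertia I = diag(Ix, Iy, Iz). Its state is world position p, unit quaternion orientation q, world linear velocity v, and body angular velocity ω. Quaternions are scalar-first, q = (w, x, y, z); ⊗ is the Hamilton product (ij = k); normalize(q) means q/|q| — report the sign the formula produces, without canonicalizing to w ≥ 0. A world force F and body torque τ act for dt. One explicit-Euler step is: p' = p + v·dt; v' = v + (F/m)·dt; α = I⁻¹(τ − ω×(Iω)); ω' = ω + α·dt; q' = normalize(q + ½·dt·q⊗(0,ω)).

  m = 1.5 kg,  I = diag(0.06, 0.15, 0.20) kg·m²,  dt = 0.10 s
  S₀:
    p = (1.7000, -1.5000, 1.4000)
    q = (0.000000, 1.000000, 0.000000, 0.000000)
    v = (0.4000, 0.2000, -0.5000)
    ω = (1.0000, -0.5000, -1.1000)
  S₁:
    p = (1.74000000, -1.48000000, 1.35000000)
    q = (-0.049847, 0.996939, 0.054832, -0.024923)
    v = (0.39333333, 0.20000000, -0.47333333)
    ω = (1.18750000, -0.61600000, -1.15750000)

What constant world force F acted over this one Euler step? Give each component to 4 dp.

velocity change Δv = (-0.00666667, 0.00000000, 0.02666667)
applied force F = (-0.1000, 0.0000, 0.4000)

F = (-0.1000, 0.0000, 0.4000)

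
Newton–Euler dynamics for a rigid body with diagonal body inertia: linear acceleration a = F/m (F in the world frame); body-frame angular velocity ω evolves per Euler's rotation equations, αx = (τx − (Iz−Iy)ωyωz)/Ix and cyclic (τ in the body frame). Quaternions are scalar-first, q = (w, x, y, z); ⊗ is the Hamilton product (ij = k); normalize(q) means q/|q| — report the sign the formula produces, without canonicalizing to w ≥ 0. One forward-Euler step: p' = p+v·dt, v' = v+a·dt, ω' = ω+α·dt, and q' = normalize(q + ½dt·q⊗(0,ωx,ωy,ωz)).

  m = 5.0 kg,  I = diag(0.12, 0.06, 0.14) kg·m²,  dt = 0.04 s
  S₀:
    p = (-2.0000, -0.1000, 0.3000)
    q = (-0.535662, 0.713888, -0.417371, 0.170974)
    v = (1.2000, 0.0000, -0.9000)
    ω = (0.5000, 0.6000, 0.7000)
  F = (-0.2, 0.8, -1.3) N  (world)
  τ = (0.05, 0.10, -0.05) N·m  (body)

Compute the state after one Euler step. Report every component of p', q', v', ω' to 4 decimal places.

p' = p + v·dt = (-1.9520, -0.1000, 0.2640)
v + (F/m)dt = (1.1984, 0.0064, -0.9104)
precession coupling ω×(Iω) = (0.0336, -0.0070, -0.0180)
(τ − ω×Iω)/I = (0.1367, 1.7833, -0.2286)
ω + α·dt = (0.5055, 0.6713, 0.6909)
2q̇ = q⊗(0,ω) = (-0.2262032, -0.6625751, -0.7356318, 0.2620549)
updated quaternion q' = (-0.5401, 0.7005, -0.4320, 0.1762)

p' = (-1.9520, -0.1000, 0.2640)
q' = (-0.5401, 0.7005, -0.4320, 0.1762)
v' = (1.1984, 0.0064, -0.9104)
ω' = (0.5055, 0.6713, 0.6909)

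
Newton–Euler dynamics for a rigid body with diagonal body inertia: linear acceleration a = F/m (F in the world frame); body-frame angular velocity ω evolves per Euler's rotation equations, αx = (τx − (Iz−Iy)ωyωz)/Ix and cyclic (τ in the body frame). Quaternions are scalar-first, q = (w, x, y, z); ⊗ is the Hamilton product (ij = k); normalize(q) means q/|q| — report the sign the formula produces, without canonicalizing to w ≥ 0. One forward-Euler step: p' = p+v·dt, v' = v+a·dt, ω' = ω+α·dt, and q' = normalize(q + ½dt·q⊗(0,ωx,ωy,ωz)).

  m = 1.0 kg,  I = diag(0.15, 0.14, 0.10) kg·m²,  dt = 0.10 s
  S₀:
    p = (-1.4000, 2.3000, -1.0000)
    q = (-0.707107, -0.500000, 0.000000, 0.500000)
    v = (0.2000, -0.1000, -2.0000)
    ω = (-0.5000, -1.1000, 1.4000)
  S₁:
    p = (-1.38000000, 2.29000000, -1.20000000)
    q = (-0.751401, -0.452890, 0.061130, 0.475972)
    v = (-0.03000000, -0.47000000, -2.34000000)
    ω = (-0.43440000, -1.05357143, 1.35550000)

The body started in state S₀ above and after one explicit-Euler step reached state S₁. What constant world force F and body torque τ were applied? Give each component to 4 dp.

F = (-2.3000, -3.7000, -3.4000)
τ = (0.1600, 0.0300, -0.0500)

ω₁ − ω₀ = (0.06560000, 0.04642857, -0.04450000)
τ = I·(Δω/dt) + ω₀×(Iω₀) = (0.1600, 0.0300, -0.0500)
velocity change Δv = (-0.23000000, -0.37000000, -0.34000000)
F = m·Δv/dt = (-2.3000, -3.7000, -3.4000)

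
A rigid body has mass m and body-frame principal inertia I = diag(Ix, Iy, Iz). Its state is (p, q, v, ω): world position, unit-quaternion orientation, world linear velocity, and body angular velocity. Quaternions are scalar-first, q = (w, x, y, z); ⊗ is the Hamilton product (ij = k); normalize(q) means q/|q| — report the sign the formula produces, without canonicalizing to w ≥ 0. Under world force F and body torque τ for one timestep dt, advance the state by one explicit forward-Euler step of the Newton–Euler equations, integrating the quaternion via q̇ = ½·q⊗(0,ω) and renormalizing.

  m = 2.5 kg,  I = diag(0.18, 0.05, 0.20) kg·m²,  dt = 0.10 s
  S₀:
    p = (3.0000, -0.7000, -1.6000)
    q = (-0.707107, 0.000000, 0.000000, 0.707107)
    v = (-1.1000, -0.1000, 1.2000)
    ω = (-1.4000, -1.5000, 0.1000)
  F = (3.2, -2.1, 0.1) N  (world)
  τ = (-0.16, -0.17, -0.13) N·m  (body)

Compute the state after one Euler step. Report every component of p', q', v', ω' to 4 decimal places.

p' = (2.8900, -0.7100, -1.4800)
q' = (-0.7069, 0.1020, 0.0035, 0.6999)
v' = (-0.9720, -0.1840, 1.2040)
ω' = (-1.4764, -1.8456, 0.1715)

linear accel F/m = (1.2800, -0.8400, 0.0400)
p + v·dt = (2.8900, -0.7100, -1.4800)
v + (F/m)dt = (-0.9720, -0.1840, 1.2040)
precession coupling ω×(Iω) = (-0.0225, 0.0028, -0.2730)
α = I⁻¹(τ − ω×Iω) = (-0.7639, -3.4560, 0.7150)
new body rate ω' = (-1.4764, -1.8456, 0.1715)
2q̇ = q⊗(0,ω) = (-0.0707107, 2.0506103, 0.0707107, -0.0707107)
q + ½dt·q⊗(0,ω), renormalized = (-0.7069, 0.1020, 0.0035, 0.6999)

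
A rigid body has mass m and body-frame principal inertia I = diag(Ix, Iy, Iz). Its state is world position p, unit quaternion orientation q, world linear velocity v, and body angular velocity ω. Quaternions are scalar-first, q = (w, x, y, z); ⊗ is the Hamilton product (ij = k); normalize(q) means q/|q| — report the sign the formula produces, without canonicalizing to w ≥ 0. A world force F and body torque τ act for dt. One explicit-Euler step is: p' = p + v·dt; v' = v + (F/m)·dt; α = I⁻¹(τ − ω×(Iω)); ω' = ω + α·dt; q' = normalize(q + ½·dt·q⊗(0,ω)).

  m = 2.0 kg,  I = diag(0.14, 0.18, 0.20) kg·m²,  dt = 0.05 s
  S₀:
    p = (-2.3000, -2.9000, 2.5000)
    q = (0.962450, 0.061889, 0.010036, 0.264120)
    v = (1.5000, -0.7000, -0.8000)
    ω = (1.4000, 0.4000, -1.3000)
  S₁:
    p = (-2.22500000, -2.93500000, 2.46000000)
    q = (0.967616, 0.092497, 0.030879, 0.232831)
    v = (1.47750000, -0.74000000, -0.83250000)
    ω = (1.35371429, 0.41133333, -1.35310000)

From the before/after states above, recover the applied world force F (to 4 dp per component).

F = (-0.9000, -1.6000, -1.3000)

v₁ − v₀ = (-0.02250000, -0.04000000, -0.03250000)
applied force F = (-0.9000, -1.6000, -1.3000)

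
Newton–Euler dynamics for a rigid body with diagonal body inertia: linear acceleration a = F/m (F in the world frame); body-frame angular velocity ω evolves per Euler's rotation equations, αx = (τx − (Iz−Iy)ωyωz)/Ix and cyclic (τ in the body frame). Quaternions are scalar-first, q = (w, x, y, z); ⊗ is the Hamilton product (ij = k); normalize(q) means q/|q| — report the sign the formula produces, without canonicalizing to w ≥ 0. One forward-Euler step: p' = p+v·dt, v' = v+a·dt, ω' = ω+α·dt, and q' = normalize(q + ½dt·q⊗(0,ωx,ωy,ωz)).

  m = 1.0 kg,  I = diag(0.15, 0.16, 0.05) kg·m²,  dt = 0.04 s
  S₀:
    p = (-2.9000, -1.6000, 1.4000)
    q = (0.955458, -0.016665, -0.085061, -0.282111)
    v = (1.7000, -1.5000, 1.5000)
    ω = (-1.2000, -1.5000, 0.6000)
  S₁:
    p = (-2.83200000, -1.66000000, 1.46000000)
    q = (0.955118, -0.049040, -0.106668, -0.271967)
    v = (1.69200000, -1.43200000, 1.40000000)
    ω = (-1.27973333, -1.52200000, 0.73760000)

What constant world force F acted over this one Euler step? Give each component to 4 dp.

v₁ − v₀ = (-0.00800000, 0.06800000, -0.10000000)
applied force F = (-0.2000, 1.7000, -2.5000)

F = (-0.2000, 1.7000, -2.5000)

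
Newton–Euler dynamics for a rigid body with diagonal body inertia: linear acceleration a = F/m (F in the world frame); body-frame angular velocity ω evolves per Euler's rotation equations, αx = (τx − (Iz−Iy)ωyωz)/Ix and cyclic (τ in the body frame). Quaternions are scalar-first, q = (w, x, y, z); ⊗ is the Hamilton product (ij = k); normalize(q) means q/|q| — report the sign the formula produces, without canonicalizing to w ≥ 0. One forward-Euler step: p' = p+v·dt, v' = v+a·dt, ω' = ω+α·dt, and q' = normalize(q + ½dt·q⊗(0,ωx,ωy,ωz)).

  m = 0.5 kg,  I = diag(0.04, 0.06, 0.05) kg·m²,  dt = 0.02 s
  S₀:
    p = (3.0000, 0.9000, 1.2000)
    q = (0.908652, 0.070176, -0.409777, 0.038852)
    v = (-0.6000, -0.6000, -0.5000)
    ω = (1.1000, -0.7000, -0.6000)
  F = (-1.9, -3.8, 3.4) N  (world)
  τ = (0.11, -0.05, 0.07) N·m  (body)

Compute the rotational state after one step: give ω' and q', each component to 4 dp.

ω' = (1.1571, -0.7189, -0.5658)
q' = (0.9052, 0.0829, -0.4152, 0.0374)

α = I⁻¹(τ − ω×Iω) = (2.8550, -0.9433, 1.7080)
new body rate ω' = (1.1571, -0.7189, -0.5658)
Hamilton product q⊗(0,ω) = (-0.3407263, 1.2725798, -0.5512136, -0.1435597)
updated quaternion q' = (0.9052, 0.0829, -0.4152, 0.0374)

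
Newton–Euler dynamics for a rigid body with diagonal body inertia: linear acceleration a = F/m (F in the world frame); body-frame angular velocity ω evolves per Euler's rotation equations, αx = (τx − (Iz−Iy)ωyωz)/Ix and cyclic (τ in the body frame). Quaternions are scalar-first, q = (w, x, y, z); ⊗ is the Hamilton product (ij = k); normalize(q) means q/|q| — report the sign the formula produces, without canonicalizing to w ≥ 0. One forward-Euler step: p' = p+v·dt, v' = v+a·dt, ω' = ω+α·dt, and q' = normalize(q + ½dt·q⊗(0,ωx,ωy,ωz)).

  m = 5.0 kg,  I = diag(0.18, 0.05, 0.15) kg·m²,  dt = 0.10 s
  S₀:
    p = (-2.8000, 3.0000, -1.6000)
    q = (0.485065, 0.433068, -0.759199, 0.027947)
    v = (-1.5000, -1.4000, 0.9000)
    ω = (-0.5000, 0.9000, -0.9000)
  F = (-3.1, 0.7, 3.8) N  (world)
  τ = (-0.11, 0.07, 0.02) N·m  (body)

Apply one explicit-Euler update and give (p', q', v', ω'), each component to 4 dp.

linear accel F/m = (-0.6200, 0.1400, 0.7600)
p' = p + v·dt = (-2.9500, 2.8600, -1.5100)
v' = v + a·dt = (-1.5620, -1.3860, 0.9760)
precession coupling ω×(Iω) = (-0.0810, 0.0135, 0.0585)
angular accel α = (-0.1611, 1.1300, -0.2567)
ω + α·dt = (-0.5161, 1.0130, -0.9257)
Hamilton product q⊗(0,ω) = (0.9249654, 0.4155943, 0.8123462, -0.4263968)
q + ½dt·q⊗(0,ω), renormalized = (0.5301, 0.4528, -0.7169, 0.0066)

p' = (-2.9500, 2.8600, -1.5100)
q' = (0.5301, 0.4528, -0.7169, 0.0066)
v' = (-1.5620, -1.3860, 0.9760)
ω' = (-0.5161, 1.0130, -0.9257)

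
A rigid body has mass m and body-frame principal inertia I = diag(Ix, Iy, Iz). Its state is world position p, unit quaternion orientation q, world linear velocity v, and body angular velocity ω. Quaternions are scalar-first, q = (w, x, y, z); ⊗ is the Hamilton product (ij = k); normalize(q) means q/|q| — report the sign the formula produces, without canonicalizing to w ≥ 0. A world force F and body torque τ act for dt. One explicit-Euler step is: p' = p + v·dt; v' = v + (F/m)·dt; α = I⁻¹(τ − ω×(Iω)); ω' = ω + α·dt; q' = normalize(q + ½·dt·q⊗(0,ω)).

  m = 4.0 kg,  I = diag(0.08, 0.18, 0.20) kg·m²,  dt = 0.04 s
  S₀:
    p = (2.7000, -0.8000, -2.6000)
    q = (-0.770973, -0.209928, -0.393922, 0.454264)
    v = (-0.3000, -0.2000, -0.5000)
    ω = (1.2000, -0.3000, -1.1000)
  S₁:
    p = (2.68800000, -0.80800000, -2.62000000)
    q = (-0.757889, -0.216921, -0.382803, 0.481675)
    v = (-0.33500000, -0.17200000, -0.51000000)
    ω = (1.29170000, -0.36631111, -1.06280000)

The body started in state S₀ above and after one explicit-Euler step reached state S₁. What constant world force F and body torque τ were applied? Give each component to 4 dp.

velocity change Δv = (-0.03500000, 0.02800000, -0.01000000)
m·(v₁−v₀)/dt = (-3.5000, 2.8000, -1.0000)
rate change Δω = (0.09170000, -0.06631111, 0.03720000)
gyro term ω₀×Iω₀ = (0.0066, 0.1584, -0.0360)
τ = I·(Δω/dt) + ω₀×(Iω₀) = (0.1900, -0.1400, 0.1500)

F = (-3.5000, 2.8000, -1.0000)
τ = (0.1900, -0.1400, 0.1500)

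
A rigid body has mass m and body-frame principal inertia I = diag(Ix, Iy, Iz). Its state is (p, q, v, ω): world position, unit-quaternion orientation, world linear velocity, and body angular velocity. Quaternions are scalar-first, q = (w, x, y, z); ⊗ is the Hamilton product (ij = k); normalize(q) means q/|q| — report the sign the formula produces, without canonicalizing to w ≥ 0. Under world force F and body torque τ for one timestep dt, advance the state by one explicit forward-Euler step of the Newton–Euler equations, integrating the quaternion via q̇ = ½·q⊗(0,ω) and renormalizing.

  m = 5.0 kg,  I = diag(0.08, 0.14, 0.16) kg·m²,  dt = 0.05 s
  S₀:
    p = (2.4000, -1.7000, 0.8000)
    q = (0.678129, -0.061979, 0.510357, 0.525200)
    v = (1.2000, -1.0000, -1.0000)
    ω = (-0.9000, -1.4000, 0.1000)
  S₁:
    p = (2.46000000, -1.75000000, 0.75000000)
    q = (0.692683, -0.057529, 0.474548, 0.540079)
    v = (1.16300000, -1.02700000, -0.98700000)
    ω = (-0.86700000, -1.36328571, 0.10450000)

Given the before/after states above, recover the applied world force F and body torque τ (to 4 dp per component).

rate change Δω = (0.03300000, 0.03671429, 0.00450000)
I·α + gyro = (0.0500, 0.1100, 0.0900)
Δv = v₁−v₀ = (-0.03700000, -0.02700000, 0.01300000)
m·(v₁−v₀)/dt = (-3.7000, -2.7000, 1.3000)

F = (-3.7000, -2.7000, 1.3000)
τ = (0.0500, 0.1100, 0.0900)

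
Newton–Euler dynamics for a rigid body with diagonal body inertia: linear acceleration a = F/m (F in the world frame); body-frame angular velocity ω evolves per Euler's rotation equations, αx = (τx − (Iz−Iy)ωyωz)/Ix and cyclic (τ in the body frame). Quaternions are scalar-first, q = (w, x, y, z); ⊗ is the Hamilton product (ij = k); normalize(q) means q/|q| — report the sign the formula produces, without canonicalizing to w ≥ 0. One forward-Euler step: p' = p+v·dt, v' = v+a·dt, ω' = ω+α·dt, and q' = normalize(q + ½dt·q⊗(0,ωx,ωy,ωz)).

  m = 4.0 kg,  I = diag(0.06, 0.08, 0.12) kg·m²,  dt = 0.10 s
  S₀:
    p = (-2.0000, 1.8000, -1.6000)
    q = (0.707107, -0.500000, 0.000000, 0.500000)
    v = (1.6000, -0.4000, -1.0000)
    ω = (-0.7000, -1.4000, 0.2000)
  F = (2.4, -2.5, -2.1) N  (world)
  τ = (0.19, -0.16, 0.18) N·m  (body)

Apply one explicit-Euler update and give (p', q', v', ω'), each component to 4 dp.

a = (0.6000, -0.6250, -0.5250)
new position p' = (-1.8400, 1.7600, -1.7000)
v' = v + a·dt = (1.6600, -0.4625, -1.0525)
precession coupling ω×(Iω) = (-0.0112, 0.0084, 0.0196)
α = I⁻¹(τ − ω×Iω) = (3.3533, -2.1050, 1.3367)
ω + α·dt = (-0.3647, -1.6105, 0.3337)
2q̇ = q⊗(0,ω) = (-0.4500000, 0.2050251, -1.2399498, 0.8414214)
q + ½dt·q⊗(0,ω), renormalized = (0.6825, -0.4882, -0.0618, 0.5404)

p' = (-1.8400, 1.7600, -1.7000)
q' = (0.6825, -0.4882, -0.0618, 0.5404)
v' = (1.6600, -0.4625, -1.0525)
ω' = (-0.3647, -1.6105, 0.3337)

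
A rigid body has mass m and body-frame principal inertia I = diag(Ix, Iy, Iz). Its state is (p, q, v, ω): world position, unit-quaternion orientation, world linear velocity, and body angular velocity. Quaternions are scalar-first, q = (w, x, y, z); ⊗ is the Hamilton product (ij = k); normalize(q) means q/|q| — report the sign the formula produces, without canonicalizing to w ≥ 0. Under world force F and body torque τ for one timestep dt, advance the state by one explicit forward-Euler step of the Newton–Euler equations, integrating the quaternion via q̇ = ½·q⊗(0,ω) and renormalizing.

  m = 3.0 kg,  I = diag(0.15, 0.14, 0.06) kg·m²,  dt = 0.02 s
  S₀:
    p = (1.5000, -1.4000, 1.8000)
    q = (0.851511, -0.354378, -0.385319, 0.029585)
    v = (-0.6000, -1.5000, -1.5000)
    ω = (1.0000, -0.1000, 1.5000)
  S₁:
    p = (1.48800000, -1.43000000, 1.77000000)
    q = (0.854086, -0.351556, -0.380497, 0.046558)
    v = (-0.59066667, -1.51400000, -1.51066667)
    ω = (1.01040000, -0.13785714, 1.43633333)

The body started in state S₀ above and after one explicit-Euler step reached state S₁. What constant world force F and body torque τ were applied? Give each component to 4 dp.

rate change Δω = (0.01040000, -0.03785714, -0.06366667)
I·α + gyro = (0.0900, -0.1300, -0.1900)
velocity change Δv = (0.00933333, -0.01400000, -0.01066667)
F = m·Δv/dt = (1.4000, -2.1000, -1.6000)

F = (1.4000, -2.1000, -1.6000)
τ = (0.0900, -0.1300, -0.1900)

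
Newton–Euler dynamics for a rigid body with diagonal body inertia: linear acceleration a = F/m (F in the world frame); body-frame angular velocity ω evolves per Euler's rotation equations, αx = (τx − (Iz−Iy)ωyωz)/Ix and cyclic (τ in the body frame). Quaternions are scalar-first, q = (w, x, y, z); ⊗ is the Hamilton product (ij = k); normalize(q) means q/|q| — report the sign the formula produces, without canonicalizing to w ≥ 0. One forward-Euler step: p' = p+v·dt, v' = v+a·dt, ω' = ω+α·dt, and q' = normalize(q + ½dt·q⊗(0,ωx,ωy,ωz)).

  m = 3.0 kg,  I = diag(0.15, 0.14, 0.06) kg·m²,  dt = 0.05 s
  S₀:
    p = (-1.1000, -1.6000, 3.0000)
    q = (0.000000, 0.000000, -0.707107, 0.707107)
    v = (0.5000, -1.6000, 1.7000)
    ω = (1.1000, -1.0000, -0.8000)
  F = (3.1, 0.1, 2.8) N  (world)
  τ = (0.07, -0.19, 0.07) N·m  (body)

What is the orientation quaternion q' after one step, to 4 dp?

Hamilton product q⊗(0,ω) = (-0.1414214, 1.2727926, 0.7778177, 0.7778177)
q' = normalize(q + ½dt·q⊗(0,ω)) = (-0.0035, 0.0318, -0.6870, 0.7259)

q' = (-0.0035, 0.0318, -0.6870, 0.7259)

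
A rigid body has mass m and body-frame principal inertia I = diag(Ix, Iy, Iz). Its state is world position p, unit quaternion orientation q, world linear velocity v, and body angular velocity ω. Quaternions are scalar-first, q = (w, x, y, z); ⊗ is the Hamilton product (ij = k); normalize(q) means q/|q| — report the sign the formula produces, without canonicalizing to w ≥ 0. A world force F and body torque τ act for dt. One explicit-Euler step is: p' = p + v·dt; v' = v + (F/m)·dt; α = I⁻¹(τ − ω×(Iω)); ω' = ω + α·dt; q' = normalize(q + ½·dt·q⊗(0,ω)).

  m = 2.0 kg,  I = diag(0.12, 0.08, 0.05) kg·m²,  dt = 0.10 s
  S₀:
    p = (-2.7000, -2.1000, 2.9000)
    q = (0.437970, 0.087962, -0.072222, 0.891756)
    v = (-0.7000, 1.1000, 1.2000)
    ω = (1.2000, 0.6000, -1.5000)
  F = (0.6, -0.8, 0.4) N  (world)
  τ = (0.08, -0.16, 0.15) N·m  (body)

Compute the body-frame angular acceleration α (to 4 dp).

ω×(Iω) gyroscopic = (0.0270, -0.1260, -0.0288)
α = I⁻¹(τ − ω×Iω) = (0.4417, -0.4250, 3.5760)

α = (0.4417, -0.4250, 3.5760)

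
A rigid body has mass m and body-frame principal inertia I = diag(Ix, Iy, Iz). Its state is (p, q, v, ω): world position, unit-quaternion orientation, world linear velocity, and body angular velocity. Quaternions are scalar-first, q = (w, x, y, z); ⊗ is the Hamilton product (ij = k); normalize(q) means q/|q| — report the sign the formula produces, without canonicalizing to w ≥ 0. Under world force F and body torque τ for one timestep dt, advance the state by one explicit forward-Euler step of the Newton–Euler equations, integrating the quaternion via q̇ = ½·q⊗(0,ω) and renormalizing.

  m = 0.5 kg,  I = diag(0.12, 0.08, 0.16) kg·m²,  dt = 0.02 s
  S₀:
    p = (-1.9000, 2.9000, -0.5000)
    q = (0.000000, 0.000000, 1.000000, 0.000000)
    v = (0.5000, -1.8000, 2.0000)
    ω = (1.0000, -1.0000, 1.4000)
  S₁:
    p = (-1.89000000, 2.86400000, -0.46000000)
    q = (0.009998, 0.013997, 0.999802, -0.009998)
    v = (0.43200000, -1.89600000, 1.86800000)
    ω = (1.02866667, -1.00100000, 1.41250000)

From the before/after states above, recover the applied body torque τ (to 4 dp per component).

τ = (0.0600, -0.0600, 0.1400)

Δω = ω₁−ω₀ = (0.02866667, -0.00100000, 0.01250000)
I·α + gyro = (0.0600, -0.0600, 0.1400)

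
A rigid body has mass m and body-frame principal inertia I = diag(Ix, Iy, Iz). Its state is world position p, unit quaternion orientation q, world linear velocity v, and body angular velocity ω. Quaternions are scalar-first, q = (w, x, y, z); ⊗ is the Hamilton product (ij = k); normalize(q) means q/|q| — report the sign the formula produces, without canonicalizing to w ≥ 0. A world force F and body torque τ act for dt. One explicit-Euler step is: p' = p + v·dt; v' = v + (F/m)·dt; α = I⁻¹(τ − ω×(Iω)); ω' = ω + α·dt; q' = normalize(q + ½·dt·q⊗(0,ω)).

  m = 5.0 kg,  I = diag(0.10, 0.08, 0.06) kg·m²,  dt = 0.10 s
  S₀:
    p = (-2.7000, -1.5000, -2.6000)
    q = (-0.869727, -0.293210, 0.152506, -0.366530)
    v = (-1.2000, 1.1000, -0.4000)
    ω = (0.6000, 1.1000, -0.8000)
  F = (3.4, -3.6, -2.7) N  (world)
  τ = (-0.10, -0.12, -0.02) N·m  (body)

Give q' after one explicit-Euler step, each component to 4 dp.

q' = (-0.8815, -0.3044, 0.0817, -0.3515)

Hamilton product q⊗(0,ω) = (-0.2850546, -0.2406580, -1.4111857, 0.2817470)
q' = normalize(q + ½dt·q⊗(0,ω)) = (-0.8815, -0.3044, 0.0817, -0.3515)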